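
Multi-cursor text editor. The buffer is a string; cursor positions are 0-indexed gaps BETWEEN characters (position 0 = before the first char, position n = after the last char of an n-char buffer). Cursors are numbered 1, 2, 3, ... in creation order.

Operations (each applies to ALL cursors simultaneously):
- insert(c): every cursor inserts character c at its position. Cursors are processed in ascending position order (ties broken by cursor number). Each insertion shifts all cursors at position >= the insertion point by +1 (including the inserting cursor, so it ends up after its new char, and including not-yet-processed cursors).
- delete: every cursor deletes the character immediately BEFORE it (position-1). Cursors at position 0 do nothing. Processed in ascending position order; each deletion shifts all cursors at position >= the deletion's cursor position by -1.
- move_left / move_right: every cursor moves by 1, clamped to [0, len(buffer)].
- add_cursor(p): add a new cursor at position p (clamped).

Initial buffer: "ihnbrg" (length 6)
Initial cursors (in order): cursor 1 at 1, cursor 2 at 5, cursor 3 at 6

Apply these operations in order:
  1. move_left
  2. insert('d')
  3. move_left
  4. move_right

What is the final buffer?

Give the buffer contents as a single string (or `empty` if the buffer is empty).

After op 1 (move_left): buffer="ihnbrg" (len 6), cursors c1@0 c2@4 c3@5, authorship ......
After op 2 (insert('d')): buffer="dihnbdrdg" (len 9), cursors c1@1 c2@6 c3@8, authorship 1....2.3.
After op 3 (move_left): buffer="dihnbdrdg" (len 9), cursors c1@0 c2@5 c3@7, authorship 1....2.3.
After op 4 (move_right): buffer="dihnbdrdg" (len 9), cursors c1@1 c2@6 c3@8, authorship 1....2.3.

Answer: dihnbdrdg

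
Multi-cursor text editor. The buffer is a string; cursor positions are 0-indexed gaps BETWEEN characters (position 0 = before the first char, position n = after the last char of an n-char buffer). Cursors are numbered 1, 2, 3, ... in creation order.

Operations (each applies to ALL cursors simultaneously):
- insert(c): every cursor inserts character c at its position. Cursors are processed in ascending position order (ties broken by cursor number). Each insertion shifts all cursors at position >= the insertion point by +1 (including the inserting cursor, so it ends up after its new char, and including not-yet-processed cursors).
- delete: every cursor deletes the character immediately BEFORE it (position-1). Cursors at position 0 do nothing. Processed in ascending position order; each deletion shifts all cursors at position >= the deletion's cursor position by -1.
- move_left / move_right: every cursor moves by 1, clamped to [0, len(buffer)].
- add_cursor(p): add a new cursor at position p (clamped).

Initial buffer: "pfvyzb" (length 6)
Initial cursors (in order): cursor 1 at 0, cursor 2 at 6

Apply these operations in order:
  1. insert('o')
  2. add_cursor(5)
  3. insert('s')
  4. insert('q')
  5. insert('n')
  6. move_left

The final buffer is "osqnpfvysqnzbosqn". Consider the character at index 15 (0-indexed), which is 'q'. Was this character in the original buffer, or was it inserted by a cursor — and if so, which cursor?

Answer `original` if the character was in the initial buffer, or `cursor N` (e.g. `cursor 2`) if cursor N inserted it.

Answer: cursor 2

Derivation:
After op 1 (insert('o')): buffer="opfvyzbo" (len 8), cursors c1@1 c2@8, authorship 1......2
After op 2 (add_cursor(5)): buffer="opfvyzbo" (len 8), cursors c1@1 c3@5 c2@8, authorship 1......2
After op 3 (insert('s')): buffer="ospfvyszbos" (len 11), cursors c1@2 c3@7 c2@11, authorship 11....3..22
After op 4 (insert('q')): buffer="osqpfvysqzbosq" (len 14), cursors c1@3 c3@9 c2@14, authorship 111....33..222
After op 5 (insert('n')): buffer="osqnpfvysqnzbosqn" (len 17), cursors c1@4 c3@11 c2@17, authorship 1111....333..2222
After op 6 (move_left): buffer="osqnpfvysqnzbosqn" (len 17), cursors c1@3 c3@10 c2@16, authorship 1111....333..2222
Authorship (.=original, N=cursor N): 1 1 1 1 . . . . 3 3 3 . . 2 2 2 2
Index 15: author = 2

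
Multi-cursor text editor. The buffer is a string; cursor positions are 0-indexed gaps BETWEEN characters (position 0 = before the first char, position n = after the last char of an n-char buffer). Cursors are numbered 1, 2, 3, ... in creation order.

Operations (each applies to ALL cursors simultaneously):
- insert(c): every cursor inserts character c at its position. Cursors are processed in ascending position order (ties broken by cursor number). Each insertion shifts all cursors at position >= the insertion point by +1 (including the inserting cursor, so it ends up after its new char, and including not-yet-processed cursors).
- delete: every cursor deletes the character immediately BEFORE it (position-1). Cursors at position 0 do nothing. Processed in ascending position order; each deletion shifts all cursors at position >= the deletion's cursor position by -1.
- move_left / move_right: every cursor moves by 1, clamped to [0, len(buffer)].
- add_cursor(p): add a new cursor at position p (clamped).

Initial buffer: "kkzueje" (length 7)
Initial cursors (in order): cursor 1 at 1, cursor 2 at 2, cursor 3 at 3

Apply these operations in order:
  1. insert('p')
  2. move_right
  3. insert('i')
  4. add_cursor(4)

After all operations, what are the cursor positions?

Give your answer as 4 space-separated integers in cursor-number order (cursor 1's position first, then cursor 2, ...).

After op 1 (insert('p')): buffer="kpkpzpueje" (len 10), cursors c1@2 c2@4 c3@6, authorship .1.2.3....
After op 2 (move_right): buffer="kpkpzpueje" (len 10), cursors c1@3 c2@5 c3@7, authorship .1.2.3....
After op 3 (insert('i')): buffer="kpkipzipuieje" (len 13), cursors c1@4 c2@7 c3@10, authorship .1.12.23.3...
After op 4 (add_cursor(4)): buffer="kpkipzipuieje" (len 13), cursors c1@4 c4@4 c2@7 c3@10, authorship .1.12.23.3...

Answer: 4 7 10 4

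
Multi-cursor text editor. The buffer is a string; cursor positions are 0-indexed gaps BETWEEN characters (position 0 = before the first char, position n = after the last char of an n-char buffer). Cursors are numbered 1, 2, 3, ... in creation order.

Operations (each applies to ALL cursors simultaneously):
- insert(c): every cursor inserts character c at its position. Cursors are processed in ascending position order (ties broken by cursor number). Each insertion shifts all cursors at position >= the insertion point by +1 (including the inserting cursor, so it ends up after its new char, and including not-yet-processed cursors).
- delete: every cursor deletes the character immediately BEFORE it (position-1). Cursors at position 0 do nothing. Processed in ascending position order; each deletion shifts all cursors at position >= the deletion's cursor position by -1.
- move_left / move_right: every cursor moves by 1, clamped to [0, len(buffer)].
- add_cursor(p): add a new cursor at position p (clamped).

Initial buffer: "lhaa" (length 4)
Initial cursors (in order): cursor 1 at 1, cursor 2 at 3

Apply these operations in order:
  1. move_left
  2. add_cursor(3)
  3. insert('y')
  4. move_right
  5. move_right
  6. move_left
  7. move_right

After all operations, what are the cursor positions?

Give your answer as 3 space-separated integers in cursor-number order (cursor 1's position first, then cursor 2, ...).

Answer: 3 6 7

Derivation:
After op 1 (move_left): buffer="lhaa" (len 4), cursors c1@0 c2@2, authorship ....
After op 2 (add_cursor(3)): buffer="lhaa" (len 4), cursors c1@0 c2@2 c3@3, authorship ....
After op 3 (insert('y')): buffer="ylhyaya" (len 7), cursors c1@1 c2@4 c3@6, authorship 1..2.3.
After op 4 (move_right): buffer="ylhyaya" (len 7), cursors c1@2 c2@5 c3@7, authorship 1..2.3.
After op 5 (move_right): buffer="ylhyaya" (len 7), cursors c1@3 c2@6 c3@7, authorship 1..2.3.
After op 6 (move_left): buffer="ylhyaya" (len 7), cursors c1@2 c2@5 c3@6, authorship 1..2.3.
After op 7 (move_right): buffer="ylhyaya" (len 7), cursors c1@3 c2@6 c3@7, authorship 1..2.3.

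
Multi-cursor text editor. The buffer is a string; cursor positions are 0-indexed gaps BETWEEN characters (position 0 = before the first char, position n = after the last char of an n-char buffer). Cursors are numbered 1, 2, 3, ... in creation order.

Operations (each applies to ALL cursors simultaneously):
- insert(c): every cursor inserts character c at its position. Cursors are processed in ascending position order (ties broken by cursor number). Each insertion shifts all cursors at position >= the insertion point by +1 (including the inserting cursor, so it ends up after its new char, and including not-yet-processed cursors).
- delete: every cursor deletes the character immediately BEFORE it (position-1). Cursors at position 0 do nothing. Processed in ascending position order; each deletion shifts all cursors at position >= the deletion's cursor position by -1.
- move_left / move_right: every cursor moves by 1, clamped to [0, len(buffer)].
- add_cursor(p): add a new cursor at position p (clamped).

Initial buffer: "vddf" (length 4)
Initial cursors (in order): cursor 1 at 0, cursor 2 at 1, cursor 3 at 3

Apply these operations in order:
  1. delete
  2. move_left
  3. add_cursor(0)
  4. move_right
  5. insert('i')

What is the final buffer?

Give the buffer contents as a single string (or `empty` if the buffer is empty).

Answer: diiiif

Derivation:
After op 1 (delete): buffer="df" (len 2), cursors c1@0 c2@0 c3@1, authorship ..
After op 2 (move_left): buffer="df" (len 2), cursors c1@0 c2@0 c3@0, authorship ..
After op 3 (add_cursor(0)): buffer="df" (len 2), cursors c1@0 c2@0 c3@0 c4@0, authorship ..
After op 4 (move_right): buffer="df" (len 2), cursors c1@1 c2@1 c3@1 c4@1, authorship ..
After op 5 (insert('i')): buffer="diiiif" (len 6), cursors c1@5 c2@5 c3@5 c4@5, authorship .1234.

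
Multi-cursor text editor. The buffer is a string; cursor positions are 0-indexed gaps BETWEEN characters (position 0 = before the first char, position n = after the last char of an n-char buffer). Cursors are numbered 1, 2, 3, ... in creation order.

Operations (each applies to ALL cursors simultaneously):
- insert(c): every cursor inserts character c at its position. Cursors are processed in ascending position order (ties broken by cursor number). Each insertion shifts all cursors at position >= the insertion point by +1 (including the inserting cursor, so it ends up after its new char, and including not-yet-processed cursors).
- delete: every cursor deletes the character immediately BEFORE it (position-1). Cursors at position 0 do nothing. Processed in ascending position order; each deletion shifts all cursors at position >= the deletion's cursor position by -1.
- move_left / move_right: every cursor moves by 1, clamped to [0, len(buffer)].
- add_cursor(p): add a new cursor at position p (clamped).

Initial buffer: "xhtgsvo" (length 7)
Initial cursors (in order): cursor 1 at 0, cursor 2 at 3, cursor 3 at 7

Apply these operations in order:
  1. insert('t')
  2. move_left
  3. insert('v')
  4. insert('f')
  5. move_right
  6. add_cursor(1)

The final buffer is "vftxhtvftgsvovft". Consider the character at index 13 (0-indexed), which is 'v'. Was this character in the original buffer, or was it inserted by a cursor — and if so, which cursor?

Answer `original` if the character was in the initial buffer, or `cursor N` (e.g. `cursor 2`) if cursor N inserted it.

After op 1 (insert('t')): buffer="txhttgsvot" (len 10), cursors c1@1 c2@5 c3@10, authorship 1...2....3
After op 2 (move_left): buffer="txhttgsvot" (len 10), cursors c1@0 c2@4 c3@9, authorship 1...2....3
After op 3 (insert('v')): buffer="vtxhtvtgsvovt" (len 13), cursors c1@1 c2@6 c3@12, authorship 11...22....33
After op 4 (insert('f')): buffer="vftxhtvftgsvovft" (len 16), cursors c1@2 c2@8 c3@15, authorship 111...222....333
After op 5 (move_right): buffer="vftxhtvftgsvovft" (len 16), cursors c1@3 c2@9 c3@16, authorship 111...222....333
After op 6 (add_cursor(1)): buffer="vftxhtvftgsvovft" (len 16), cursors c4@1 c1@3 c2@9 c3@16, authorship 111...222....333
Authorship (.=original, N=cursor N): 1 1 1 . . . 2 2 2 . . . . 3 3 3
Index 13: author = 3

Answer: cursor 3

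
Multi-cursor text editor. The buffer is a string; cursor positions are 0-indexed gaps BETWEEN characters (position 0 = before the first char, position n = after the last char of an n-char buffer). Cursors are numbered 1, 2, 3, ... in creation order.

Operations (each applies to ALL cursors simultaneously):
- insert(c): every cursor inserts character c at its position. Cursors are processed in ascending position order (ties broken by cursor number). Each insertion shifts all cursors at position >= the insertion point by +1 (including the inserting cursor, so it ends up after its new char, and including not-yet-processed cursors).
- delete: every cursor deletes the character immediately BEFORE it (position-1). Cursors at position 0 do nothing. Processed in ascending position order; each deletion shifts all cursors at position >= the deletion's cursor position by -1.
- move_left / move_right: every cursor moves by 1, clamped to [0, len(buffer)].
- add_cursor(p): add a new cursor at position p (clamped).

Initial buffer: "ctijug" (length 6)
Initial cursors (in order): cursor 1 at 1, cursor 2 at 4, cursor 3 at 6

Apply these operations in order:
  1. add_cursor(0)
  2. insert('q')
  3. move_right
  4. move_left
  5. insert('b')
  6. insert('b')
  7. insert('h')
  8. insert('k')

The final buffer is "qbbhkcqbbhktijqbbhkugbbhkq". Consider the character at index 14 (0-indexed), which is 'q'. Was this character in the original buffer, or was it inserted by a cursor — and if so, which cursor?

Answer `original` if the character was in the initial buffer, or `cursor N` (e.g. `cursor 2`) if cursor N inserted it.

Answer: cursor 2

Derivation:
After op 1 (add_cursor(0)): buffer="ctijug" (len 6), cursors c4@0 c1@1 c2@4 c3@6, authorship ......
After op 2 (insert('q')): buffer="qcqtijqugq" (len 10), cursors c4@1 c1@3 c2@7 c3@10, authorship 4.1...2..3
After op 3 (move_right): buffer="qcqtijqugq" (len 10), cursors c4@2 c1@4 c2@8 c3@10, authorship 4.1...2..3
After op 4 (move_left): buffer="qcqtijqugq" (len 10), cursors c4@1 c1@3 c2@7 c3@9, authorship 4.1...2..3
After op 5 (insert('b')): buffer="qbcqbtijqbugbq" (len 14), cursors c4@2 c1@5 c2@10 c3@13, authorship 44.11...22..33
After op 6 (insert('b')): buffer="qbbcqbbtijqbbugbbq" (len 18), cursors c4@3 c1@7 c2@13 c3@17, authorship 444.111...222..333
After op 7 (insert('h')): buffer="qbbhcqbbhtijqbbhugbbhq" (len 22), cursors c4@4 c1@9 c2@16 c3@21, authorship 4444.1111...2222..3333
After op 8 (insert('k')): buffer="qbbhkcqbbhktijqbbhkugbbhkq" (len 26), cursors c4@5 c1@11 c2@19 c3@25, authorship 44444.11111...22222..33333
Authorship (.=original, N=cursor N): 4 4 4 4 4 . 1 1 1 1 1 . . . 2 2 2 2 2 . . 3 3 3 3 3
Index 14: author = 2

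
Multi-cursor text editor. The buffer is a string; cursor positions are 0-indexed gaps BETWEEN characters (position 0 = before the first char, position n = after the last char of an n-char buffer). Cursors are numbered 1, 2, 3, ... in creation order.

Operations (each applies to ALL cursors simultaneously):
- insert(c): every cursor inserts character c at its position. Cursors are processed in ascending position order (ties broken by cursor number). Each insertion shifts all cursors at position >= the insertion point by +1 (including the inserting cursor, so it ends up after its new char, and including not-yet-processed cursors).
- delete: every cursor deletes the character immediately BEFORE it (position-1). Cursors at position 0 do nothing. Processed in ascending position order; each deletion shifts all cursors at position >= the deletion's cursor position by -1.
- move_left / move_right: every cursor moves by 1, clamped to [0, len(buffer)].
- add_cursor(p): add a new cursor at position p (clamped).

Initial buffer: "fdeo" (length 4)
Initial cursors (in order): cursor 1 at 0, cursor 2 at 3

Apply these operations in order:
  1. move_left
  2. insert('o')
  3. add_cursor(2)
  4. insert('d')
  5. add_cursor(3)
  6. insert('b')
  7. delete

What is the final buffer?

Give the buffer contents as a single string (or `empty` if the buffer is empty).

After op 1 (move_left): buffer="fdeo" (len 4), cursors c1@0 c2@2, authorship ....
After op 2 (insert('o')): buffer="ofdoeo" (len 6), cursors c1@1 c2@4, authorship 1..2..
After op 3 (add_cursor(2)): buffer="ofdoeo" (len 6), cursors c1@1 c3@2 c2@4, authorship 1..2..
After op 4 (insert('d')): buffer="odfddodeo" (len 9), cursors c1@2 c3@4 c2@7, authorship 11.3.22..
After op 5 (add_cursor(3)): buffer="odfddodeo" (len 9), cursors c1@2 c4@3 c3@4 c2@7, authorship 11.3.22..
After op 6 (insert('b')): buffer="odbfbdbdodbeo" (len 13), cursors c1@3 c4@5 c3@7 c2@11, authorship 111.433.222..
After op 7 (delete): buffer="odfddodeo" (len 9), cursors c1@2 c4@3 c3@4 c2@7, authorship 11.3.22..

Answer: odfddodeo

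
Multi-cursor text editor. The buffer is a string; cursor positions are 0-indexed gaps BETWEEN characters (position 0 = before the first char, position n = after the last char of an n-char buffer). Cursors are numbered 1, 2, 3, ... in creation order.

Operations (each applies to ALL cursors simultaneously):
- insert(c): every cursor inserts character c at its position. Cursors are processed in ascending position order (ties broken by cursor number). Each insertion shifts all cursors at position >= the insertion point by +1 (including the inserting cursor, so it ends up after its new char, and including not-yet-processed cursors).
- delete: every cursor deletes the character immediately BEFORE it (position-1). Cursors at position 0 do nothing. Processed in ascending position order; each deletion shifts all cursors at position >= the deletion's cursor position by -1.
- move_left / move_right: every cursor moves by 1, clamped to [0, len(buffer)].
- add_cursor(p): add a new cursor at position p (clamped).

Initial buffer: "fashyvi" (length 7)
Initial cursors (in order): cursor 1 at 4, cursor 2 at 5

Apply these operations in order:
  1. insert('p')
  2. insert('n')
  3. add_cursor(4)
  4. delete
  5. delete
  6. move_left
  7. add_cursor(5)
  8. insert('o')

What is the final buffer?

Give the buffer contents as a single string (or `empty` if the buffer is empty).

Answer: fooaoyvio

Derivation:
After op 1 (insert('p')): buffer="fashpypvi" (len 9), cursors c1@5 c2@7, authorship ....1.2..
After op 2 (insert('n')): buffer="fashpnypnvi" (len 11), cursors c1@6 c2@9, authorship ....11.22..
After op 3 (add_cursor(4)): buffer="fashpnypnvi" (len 11), cursors c3@4 c1@6 c2@9, authorship ....11.22..
After op 4 (delete): buffer="faspypvi" (len 8), cursors c3@3 c1@4 c2@6, authorship ...1.2..
After op 5 (delete): buffer="fayvi" (len 5), cursors c1@2 c3@2 c2@3, authorship .....
After op 6 (move_left): buffer="fayvi" (len 5), cursors c1@1 c3@1 c2@2, authorship .....
After op 7 (add_cursor(5)): buffer="fayvi" (len 5), cursors c1@1 c3@1 c2@2 c4@5, authorship .....
After op 8 (insert('o')): buffer="fooaoyvio" (len 9), cursors c1@3 c3@3 c2@5 c4@9, authorship .13.2...4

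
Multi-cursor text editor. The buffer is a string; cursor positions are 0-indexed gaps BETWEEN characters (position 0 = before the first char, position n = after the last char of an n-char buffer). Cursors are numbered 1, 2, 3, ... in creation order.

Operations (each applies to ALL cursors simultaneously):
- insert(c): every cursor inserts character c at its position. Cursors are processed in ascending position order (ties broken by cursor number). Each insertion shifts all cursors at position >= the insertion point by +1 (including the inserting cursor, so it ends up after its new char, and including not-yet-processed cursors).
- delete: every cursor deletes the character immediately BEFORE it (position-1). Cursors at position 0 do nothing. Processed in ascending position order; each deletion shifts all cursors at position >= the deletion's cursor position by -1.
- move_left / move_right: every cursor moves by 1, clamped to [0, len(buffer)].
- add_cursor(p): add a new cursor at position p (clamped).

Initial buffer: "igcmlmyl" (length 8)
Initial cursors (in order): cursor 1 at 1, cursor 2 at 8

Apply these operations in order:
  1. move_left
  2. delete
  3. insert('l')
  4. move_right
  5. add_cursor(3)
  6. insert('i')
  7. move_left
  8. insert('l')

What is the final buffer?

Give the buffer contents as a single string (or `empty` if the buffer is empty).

Answer: liliglicmlmllli

Derivation:
After op 1 (move_left): buffer="igcmlmyl" (len 8), cursors c1@0 c2@7, authorship ........
After op 2 (delete): buffer="igcmlml" (len 7), cursors c1@0 c2@6, authorship .......
After op 3 (insert('l')): buffer="ligcmlmll" (len 9), cursors c1@1 c2@8, authorship 1......2.
After op 4 (move_right): buffer="ligcmlmll" (len 9), cursors c1@2 c2@9, authorship 1......2.
After op 5 (add_cursor(3)): buffer="ligcmlmll" (len 9), cursors c1@2 c3@3 c2@9, authorship 1......2.
After op 6 (insert('i')): buffer="liigicmlmlli" (len 12), cursors c1@3 c3@5 c2@12, authorship 1.1.3....2.2
After op 7 (move_left): buffer="liigicmlmlli" (len 12), cursors c1@2 c3@4 c2@11, authorship 1.1.3....2.2
After op 8 (insert('l')): buffer="liliglicmlmllli" (len 15), cursors c1@3 c3@6 c2@14, authorship 1.11.33....2.22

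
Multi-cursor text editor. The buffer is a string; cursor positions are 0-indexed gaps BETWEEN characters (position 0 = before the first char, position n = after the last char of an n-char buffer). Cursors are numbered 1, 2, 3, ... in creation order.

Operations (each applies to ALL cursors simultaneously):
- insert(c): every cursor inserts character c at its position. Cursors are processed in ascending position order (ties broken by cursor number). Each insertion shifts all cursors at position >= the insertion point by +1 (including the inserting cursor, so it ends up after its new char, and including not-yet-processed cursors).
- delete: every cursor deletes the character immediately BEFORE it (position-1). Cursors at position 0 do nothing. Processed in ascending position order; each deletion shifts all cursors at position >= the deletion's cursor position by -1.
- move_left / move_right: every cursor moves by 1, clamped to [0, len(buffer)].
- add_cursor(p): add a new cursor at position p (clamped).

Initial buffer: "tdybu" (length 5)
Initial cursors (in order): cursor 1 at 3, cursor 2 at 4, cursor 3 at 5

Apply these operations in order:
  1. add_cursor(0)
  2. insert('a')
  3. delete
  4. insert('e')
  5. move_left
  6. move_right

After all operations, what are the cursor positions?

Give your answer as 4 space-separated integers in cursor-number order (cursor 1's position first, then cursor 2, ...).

Answer: 5 7 9 1

Derivation:
After op 1 (add_cursor(0)): buffer="tdybu" (len 5), cursors c4@0 c1@3 c2@4 c3@5, authorship .....
After op 2 (insert('a')): buffer="atdyabaua" (len 9), cursors c4@1 c1@5 c2@7 c3@9, authorship 4...1.2.3
After op 3 (delete): buffer="tdybu" (len 5), cursors c4@0 c1@3 c2@4 c3@5, authorship .....
After op 4 (insert('e')): buffer="etdyebeue" (len 9), cursors c4@1 c1@5 c2@7 c3@9, authorship 4...1.2.3
After op 5 (move_left): buffer="etdyebeue" (len 9), cursors c4@0 c1@4 c2@6 c3@8, authorship 4...1.2.3
After op 6 (move_right): buffer="etdyebeue" (len 9), cursors c4@1 c1@5 c2@7 c3@9, authorship 4...1.2.3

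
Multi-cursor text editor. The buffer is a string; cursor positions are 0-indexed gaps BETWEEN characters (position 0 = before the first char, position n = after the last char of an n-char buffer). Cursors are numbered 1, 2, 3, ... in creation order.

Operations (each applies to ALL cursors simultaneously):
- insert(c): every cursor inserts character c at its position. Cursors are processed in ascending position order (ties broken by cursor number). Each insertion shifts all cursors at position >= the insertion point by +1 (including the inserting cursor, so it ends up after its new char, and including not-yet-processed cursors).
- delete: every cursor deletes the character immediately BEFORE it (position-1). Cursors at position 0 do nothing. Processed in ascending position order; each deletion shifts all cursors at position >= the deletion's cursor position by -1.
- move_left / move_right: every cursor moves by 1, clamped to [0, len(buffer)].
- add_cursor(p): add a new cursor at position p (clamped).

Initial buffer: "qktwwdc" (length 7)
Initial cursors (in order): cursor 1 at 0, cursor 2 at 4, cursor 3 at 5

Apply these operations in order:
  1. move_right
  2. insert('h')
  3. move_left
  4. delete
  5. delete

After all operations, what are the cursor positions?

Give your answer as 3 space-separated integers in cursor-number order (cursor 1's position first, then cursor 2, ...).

Answer: 0 3 3

Derivation:
After op 1 (move_right): buffer="qktwwdc" (len 7), cursors c1@1 c2@5 c3@6, authorship .......
After op 2 (insert('h')): buffer="qhktwwhdhc" (len 10), cursors c1@2 c2@7 c3@9, authorship .1....2.3.
After op 3 (move_left): buffer="qhktwwhdhc" (len 10), cursors c1@1 c2@6 c3@8, authorship .1....2.3.
After op 4 (delete): buffer="hktwhhc" (len 7), cursors c1@0 c2@4 c3@5, authorship 1...23.
After op 5 (delete): buffer="hkthc" (len 5), cursors c1@0 c2@3 c3@3, authorship 1..3.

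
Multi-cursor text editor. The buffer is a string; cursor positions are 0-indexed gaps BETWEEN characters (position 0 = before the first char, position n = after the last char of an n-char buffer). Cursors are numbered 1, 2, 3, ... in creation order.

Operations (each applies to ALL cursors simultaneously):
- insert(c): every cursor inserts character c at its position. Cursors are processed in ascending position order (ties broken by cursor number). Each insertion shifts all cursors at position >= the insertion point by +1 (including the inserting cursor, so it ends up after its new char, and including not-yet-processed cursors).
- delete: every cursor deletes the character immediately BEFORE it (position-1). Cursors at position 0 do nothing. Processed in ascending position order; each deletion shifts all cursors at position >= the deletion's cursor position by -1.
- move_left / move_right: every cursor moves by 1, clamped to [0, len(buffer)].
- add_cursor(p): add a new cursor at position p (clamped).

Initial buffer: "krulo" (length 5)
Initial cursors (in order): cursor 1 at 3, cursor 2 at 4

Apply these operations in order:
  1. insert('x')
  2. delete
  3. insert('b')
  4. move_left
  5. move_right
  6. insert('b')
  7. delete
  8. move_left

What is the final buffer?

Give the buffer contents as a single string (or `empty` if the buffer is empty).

Answer: krublbo

Derivation:
After op 1 (insert('x')): buffer="kruxlxo" (len 7), cursors c1@4 c2@6, authorship ...1.2.
After op 2 (delete): buffer="krulo" (len 5), cursors c1@3 c2@4, authorship .....
After op 3 (insert('b')): buffer="krublbo" (len 7), cursors c1@4 c2@6, authorship ...1.2.
After op 4 (move_left): buffer="krublbo" (len 7), cursors c1@3 c2@5, authorship ...1.2.
After op 5 (move_right): buffer="krublbo" (len 7), cursors c1@4 c2@6, authorship ...1.2.
After op 6 (insert('b')): buffer="krubblbbo" (len 9), cursors c1@5 c2@8, authorship ...11.22.
After op 7 (delete): buffer="krublbo" (len 7), cursors c1@4 c2@6, authorship ...1.2.
After op 8 (move_left): buffer="krublbo" (len 7), cursors c1@3 c2@5, authorship ...1.2.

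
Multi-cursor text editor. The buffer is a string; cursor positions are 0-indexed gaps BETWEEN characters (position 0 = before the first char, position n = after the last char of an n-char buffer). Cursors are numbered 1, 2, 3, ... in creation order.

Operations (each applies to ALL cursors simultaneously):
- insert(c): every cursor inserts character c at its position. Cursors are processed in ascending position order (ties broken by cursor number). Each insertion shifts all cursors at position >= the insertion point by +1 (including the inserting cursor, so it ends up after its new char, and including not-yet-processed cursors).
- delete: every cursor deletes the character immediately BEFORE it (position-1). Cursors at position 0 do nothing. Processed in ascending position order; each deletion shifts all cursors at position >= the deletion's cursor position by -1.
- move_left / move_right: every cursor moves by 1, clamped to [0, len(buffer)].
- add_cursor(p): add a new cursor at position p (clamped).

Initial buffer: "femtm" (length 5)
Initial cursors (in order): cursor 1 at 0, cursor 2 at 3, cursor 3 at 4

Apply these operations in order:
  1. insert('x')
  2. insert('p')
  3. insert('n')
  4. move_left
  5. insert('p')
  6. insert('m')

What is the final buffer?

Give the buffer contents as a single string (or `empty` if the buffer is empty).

After op 1 (insert('x')): buffer="xfemxtxm" (len 8), cursors c1@1 c2@5 c3@7, authorship 1...2.3.
After op 2 (insert('p')): buffer="xpfemxptxpm" (len 11), cursors c1@2 c2@7 c3@10, authorship 11...22.33.
After op 3 (insert('n')): buffer="xpnfemxpntxpnm" (len 14), cursors c1@3 c2@9 c3@13, authorship 111...222.333.
After op 4 (move_left): buffer="xpnfemxpntxpnm" (len 14), cursors c1@2 c2@8 c3@12, authorship 111...222.333.
After op 5 (insert('p')): buffer="xppnfemxppntxppnm" (len 17), cursors c1@3 c2@10 c3@15, authorship 1111...2222.3333.
After op 6 (insert('m')): buffer="xppmnfemxppmntxppmnm" (len 20), cursors c1@4 c2@12 c3@18, authorship 11111...22222.33333.

Answer: xppmnfemxppmntxppmnm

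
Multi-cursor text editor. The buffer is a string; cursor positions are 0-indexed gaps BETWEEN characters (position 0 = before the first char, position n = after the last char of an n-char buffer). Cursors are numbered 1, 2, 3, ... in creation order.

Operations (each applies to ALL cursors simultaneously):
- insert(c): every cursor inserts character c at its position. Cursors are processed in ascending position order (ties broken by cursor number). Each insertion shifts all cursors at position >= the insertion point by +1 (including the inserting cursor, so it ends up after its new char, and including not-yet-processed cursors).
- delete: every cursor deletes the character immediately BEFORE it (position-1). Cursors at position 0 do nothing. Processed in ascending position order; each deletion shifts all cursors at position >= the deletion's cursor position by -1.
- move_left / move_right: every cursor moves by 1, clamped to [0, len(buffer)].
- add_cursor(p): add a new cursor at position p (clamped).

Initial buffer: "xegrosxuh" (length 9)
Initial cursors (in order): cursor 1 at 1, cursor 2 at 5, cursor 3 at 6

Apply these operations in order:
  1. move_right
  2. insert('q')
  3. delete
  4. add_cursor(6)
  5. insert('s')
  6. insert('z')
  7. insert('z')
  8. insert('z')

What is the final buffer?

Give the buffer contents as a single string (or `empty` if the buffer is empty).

Answer: xeszzzgrossszzzzzzxszzzuh

Derivation:
After op 1 (move_right): buffer="xegrosxuh" (len 9), cursors c1@2 c2@6 c3@7, authorship .........
After op 2 (insert('q')): buffer="xeqgrosqxquh" (len 12), cursors c1@3 c2@8 c3@10, authorship ..1....2.3..
After op 3 (delete): buffer="xegrosxuh" (len 9), cursors c1@2 c2@6 c3@7, authorship .........
After op 4 (add_cursor(6)): buffer="xegrosxuh" (len 9), cursors c1@2 c2@6 c4@6 c3@7, authorship .........
After op 5 (insert('s')): buffer="xesgrosssxsuh" (len 13), cursors c1@3 c2@9 c4@9 c3@11, authorship ..1....24.3..
After op 6 (insert('z')): buffer="xeszgrossszzxszuh" (len 17), cursors c1@4 c2@12 c4@12 c3@15, authorship ..11....2424.33..
After op 7 (insert('z')): buffer="xeszzgrossszzzzxszzuh" (len 21), cursors c1@5 c2@15 c4@15 c3@19, authorship ..111....242424.333..
After op 8 (insert('z')): buffer="xeszzzgrossszzzzzzxszzzuh" (len 25), cursors c1@6 c2@18 c4@18 c3@23, authorship ..1111....24242424.3333..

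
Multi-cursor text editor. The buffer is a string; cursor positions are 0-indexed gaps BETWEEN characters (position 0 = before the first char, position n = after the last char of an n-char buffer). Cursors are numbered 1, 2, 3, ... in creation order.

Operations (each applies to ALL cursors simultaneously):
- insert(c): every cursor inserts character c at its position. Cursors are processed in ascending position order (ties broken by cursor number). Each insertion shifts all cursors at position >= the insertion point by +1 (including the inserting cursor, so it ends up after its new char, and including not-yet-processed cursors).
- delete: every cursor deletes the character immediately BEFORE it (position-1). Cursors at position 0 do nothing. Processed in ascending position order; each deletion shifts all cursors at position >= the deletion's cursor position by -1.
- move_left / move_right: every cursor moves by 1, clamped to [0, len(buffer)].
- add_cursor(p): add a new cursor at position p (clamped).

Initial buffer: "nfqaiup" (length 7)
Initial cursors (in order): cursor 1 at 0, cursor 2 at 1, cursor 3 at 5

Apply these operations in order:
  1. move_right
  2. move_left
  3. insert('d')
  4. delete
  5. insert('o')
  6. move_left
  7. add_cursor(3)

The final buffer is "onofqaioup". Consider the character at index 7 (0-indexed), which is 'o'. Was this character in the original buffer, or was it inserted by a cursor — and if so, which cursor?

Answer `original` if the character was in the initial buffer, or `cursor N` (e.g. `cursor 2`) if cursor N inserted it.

After op 1 (move_right): buffer="nfqaiup" (len 7), cursors c1@1 c2@2 c3@6, authorship .......
After op 2 (move_left): buffer="nfqaiup" (len 7), cursors c1@0 c2@1 c3@5, authorship .......
After op 3 (insert('d')): buffer="dndfqaidup" (len 10), cursors c1@1 c2@3 c3@8, authorship 1.2....3..
After op 4 (delete): buffer="nfqaiup" (len 7), cursors c1@0 c2@1 c3@5, authorship .......
After op 5 (insert('o')): buffer="onofqaioup" (len 10), cursors c1@1 c2@3 c3@8, authorship 1.2....3..
After op 6 (move_left): buffer="onofqaioup" (len 10), cursors c1@0 c2@2 c3@7, authorship 1.2....3..
After op 7 (add_cursor(3)): buffer="onofqaioup" (len 10), cursors c1@0 c2@2 c4@3 c3@7, authorship 1.2....3..
Authorship (.=original, N=cursor N): 1 . 2 . . . . 3 . .
Index 7: author = 3

Answer: cursor 3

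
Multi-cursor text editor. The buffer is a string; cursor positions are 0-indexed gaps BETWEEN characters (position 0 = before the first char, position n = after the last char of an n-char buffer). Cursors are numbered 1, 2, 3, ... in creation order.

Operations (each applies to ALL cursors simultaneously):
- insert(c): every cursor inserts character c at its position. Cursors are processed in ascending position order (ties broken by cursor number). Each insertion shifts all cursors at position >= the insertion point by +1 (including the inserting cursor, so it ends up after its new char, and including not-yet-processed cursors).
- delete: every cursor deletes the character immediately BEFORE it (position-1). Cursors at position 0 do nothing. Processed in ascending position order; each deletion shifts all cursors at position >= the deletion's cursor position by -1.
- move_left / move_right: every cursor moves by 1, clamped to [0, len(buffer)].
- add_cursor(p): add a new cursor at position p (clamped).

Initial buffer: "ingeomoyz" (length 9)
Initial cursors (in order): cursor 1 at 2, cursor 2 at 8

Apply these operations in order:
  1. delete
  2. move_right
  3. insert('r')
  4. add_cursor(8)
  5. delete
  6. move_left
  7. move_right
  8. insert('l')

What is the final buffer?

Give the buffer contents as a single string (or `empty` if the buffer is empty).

Answer: igleomoll

Derivation:
After op 1 (delete): buffer="igeomoz" (len 7), cursors c1@1 c2@6, authorship .......
After op 2 (move_right): buffer="igeomoz" (len 7), cursors c1@2 c2@7, authorship .......
After op 3 (insert('r')): buffer="igreomozr" (len 9), cursors c1@3 c2@9, authorship ..1.....2
After op 4 (add_cursor(8)): buffer="igreomozr" (len 9), cursors c1@3 c3@8 c2@9, authorship ..1.....2
After op 5 (delete): buffer="igeomo" (len 6), cursors c1@2 c2@6 c3@6, authorship ......
After op 6 (move_left): buffer="igeomo" (len 6), cursors c1@1 c2@5 c3@5, authorship ......
After op 7 (move_right): buffer="igeomo" (len 6), cursors c1@2 c2@6 c3@6, authorship ......
After op 8 (insert('l')): buffer="igleomoll" (len 9), cursors c1@3 c2@9 c3@9, authorship ..1....23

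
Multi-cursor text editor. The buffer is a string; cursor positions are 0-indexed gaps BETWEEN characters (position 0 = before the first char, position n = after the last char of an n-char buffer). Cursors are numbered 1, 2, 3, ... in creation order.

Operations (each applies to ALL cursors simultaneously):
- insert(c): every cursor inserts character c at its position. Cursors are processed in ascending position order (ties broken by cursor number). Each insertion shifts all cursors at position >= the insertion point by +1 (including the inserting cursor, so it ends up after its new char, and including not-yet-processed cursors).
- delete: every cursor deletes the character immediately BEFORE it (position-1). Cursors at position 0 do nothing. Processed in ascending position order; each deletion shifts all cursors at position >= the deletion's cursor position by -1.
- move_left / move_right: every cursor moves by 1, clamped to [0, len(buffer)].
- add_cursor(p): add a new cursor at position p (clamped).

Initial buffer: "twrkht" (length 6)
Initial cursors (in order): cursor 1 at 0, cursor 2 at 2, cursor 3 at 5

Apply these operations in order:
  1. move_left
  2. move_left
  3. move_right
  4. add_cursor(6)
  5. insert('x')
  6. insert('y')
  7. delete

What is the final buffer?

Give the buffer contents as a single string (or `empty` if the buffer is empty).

After op 1 (move_left): buffer="twrkht" (len 6), cursors c1@0 c2@1 c3@4, authorship ......
After op 2 (move_left): buffer="twrkht" (len 6), cursors c1@0 c2@0 c3@3, authorship ......
After op 3 (move_right): buffer="twrkht" (len 6), cursors c1@1 c2@1 c3@4, authorship ......
After op 4 (add_cursor(6)): buffer="twrkht" (len 6), cursors c1@1 c2@1 c3@4 c4@6, authorship ......
After op 5 (insert('x')): buffer="txxwrkxhtx" (len 10), cursors c1@3 c2@3 c3@7 c4@10, authorship .12...3..4
After op 6 (insert('y')): buffer="txxyywrkxyhtxy" (len 14), cursors c1@5 c2@5 c3@10 c4@14, authorship .1212...33..44
After op 7 (delete): buffer="txxwrkxhtx" (len 10), cursors c1@3 c2@3 c3@7 c4@10, authorship .12...3..4

Answer: txxwrkxhtx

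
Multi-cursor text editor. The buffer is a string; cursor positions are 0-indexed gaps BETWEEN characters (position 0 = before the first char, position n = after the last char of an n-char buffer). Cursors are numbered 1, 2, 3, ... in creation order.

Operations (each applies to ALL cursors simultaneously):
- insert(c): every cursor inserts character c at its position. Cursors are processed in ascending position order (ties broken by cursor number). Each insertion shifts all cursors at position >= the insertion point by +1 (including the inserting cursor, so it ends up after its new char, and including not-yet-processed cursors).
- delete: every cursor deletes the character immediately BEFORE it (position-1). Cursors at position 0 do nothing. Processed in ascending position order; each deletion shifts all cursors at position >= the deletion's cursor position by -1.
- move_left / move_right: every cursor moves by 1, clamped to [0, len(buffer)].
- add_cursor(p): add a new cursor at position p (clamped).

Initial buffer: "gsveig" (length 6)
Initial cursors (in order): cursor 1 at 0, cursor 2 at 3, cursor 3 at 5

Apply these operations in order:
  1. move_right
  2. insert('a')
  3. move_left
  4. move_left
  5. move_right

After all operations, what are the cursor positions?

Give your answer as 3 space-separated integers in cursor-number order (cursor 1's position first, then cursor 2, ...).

After op 1 (move_right): buffer="gsveig" (len 6), cursors c1@1 c2@4 c3@6, authorship ......
After op 2 (insert('a')): buffer="gasveaiga" (len 9), cursors c1@2 c2@6 c3@9, authorship .1...2..3
After op 3 (move_left): buffer="gasveaiga" (len 9), cursors c1@1 c2@5 c3@8, authorship .1...2..3
After op 4 (move_left): buffer="gasveaiga" (len 9), cursors c1@0 c2@4 c3@7, authorship .1...2..3
After op 5 (move_right): buffer="gasveaiga" (len 9), cursors c1@1 c2@5 c3@8, authorship .1...2..3

Answer: 1 5 8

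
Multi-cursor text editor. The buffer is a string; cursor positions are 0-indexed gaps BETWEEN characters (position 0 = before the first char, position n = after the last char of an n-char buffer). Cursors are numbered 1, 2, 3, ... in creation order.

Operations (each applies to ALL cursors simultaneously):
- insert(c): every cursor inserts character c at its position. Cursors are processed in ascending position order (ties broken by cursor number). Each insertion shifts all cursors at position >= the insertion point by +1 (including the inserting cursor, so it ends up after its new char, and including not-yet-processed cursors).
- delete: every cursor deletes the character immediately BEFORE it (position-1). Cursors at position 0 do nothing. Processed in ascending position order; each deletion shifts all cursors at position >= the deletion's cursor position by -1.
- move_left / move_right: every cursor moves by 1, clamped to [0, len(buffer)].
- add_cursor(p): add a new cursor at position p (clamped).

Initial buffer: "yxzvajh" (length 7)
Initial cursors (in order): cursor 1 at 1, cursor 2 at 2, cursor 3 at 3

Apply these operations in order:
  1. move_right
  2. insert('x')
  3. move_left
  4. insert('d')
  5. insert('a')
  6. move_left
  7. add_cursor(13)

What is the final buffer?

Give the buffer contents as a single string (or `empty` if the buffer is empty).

After op 1 (move_right): buffer="yxzvajh" (len 7), cursors c1@2 c2@3 c3@4, authorship .......
After op 2 (insert('x')): buffer="yxxzxvxajh" (len 10), cursors c1@3 c2@5 c3@7, authorship ..1.2.3...
After op 3 (move_left): buffer="yxxzxvxajh" (len 10), cursors c1@2 c2@4 c3@6, authorship ..1.2.3...
After op 4 (insert('d')): buffer="yxdxzdxvdxajh" (len 13), cursors c1@3 c2@6 c3@9, authorship ..11.22.33...
After op 5 (insert('a')): buffer="yxdaxzdaxvdaxajh" (len 16), cursors c1@4 c2@8 c3@12, authorship ..111.222.333...
After op 6 (move_left): buffer="yxdaxzdaxvdaxajh" (len 16), cursors c1@3 c2@7 c3@11, authorship ..111.222.333...
After op 7 (add_cursor(13)): buffer="yxdaxzdaxvdaxajh" (len 16), cursors c1@3 c2@7 c3@11 c4@13, authorship ..111.222.333...

Answer: yxdaxzdaxvdaxajh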